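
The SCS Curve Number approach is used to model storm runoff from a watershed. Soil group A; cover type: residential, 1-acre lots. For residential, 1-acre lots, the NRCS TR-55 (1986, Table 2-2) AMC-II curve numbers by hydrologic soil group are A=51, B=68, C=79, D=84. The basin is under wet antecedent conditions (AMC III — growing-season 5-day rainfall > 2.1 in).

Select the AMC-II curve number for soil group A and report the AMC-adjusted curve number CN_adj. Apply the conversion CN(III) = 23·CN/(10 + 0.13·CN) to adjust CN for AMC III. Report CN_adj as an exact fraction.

NRCS table: residential, 1-acre lots, soil group A → CN(II) = 51
CN(III) from CN(II)=51: (23·51)/(10 + 0.13·51) = 117300/1663 ≈ 70.535

CN_adj = 117300/1663 ≈ 70.535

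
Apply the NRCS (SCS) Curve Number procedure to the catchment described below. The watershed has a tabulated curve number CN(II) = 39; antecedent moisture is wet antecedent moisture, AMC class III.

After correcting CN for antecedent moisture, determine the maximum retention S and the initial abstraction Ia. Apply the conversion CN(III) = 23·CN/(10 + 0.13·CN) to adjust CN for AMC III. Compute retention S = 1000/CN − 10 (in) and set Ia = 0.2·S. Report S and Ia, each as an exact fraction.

Adjust CN=39 to AMC III: 23·39/(10 + 0.13·39) → 897 ÷ (1507/100) = 89700/1507 ≈ 59.522
Max retention: S = 1000/(89700/1507) − 10 = 6100/897 in (≈ 6.800 in)
Ia = 0.2·(6100/897) = 1220/897 in ≈ 1.360 in

S = 6100/897 in ≈ 6.800 in; Ia = 1220/897 in ≈ 1.360 in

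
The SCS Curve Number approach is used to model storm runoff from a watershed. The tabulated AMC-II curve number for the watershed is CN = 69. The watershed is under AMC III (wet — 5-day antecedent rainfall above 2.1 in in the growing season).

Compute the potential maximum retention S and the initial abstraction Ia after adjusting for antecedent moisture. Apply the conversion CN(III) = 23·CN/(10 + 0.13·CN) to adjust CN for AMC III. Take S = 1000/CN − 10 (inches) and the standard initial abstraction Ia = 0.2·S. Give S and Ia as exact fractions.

S = 3100/1587 in ≈ 1.953 in; Ia = 620/1587 in ≈ 0.391 in

Adjust CN=69 to AMC III: 23·69/(10 + 0.13·69) → 1587 ÷ (1897/100) = 158700/1897 ≈ 83.658
Retention S: 1000/CN − 10 with CN=83.658 → S = 3100/1587 ≈ 1.953 in
Ia = 0.2S: 0.2·1.953 = 0.391 in (exactly 620/1587)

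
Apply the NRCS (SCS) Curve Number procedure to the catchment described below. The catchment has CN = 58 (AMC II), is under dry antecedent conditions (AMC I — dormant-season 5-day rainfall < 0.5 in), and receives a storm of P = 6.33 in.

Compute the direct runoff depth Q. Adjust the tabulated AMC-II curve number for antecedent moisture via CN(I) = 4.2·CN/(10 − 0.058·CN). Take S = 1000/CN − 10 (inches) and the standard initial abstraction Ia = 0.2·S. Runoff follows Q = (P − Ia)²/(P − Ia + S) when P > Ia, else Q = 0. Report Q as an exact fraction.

Dry (AMC I): CN(I) = 4.2·58/(10 − 0.058·58) = (1218/5)/(1659/250) = 2900/79 ≈ 36.709
Max retention: S = 1000/(2900/79) − 10 = 500/29 in (≈ 17.241 in)
Initial abstraction Ia = S/5 = (500/29)/5 = 100/29 ≈ 3.448 in
Excess rainfall: 6.330 − 3.448 = 2.882 in; P > Ia so Q > 0
Q = (8357/2900)²/((8357/2900) + 500/29) = (69839449/8410000)/(58357/2900) = 69839449/169235300 in ≈ 0.413 in

Q = 69839449/169235300 in ≈ 0.413 in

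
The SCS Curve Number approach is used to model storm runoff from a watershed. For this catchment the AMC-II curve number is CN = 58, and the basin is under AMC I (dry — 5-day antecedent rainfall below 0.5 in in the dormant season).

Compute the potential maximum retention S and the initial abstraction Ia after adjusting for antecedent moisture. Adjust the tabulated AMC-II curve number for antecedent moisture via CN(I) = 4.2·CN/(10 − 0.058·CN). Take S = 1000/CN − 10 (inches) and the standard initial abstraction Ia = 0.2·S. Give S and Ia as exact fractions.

S = 500/29 in ≈ 17.241 in; Ia = 100/29 in ≈ 3.448 in

Adjust CN=58 to AMC I: 4.2·58/(10 − 0.058·58) → (1218/5) ÷ (1659/250) = 2900/79 ≈ 36.709
S = 1000/(2900/79) − 10 = 500/29 in ≈ 17.241 in
Initial abstraction Ia = S/5 = (500/29)/5 = 100/29 ≈ 3.448 in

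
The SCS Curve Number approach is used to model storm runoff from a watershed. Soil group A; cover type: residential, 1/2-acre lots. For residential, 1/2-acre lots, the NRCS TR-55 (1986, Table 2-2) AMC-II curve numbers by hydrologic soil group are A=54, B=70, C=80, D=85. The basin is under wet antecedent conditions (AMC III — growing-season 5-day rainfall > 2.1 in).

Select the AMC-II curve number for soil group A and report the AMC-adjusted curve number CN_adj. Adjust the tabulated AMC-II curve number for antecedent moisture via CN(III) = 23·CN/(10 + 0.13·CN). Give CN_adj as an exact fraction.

NRCS table: residential, 1/2-acre lots, soil group A → CN(II) = 54
CN(III) from CN(II)=54: (23·54)/(10 + 0.13·54) = 2700/37 ≈ 72.973

CN_adj = 2700/37 ≈ 72.973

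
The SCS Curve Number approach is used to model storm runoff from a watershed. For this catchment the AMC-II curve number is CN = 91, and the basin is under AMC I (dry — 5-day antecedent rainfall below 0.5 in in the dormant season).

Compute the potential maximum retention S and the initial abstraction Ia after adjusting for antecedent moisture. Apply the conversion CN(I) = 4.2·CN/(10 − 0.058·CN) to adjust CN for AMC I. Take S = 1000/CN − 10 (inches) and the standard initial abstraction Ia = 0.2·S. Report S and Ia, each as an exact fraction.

Dry (AMC I): CN(I) = 4.2·91/(10 − 0.058·91) = (1911/5)/(2361/500) = 63700/787 ≈ 80.940
S = 1000/(63700/787) − 10 = 1500/637 in ≈ 2.355 in
Ia = 0.2S: 0.2·2.355 = 0.471 in (exactly 300/637)

S = 1500/637 in ≈ 2.355 in; Ia = 300/637 in ≈ 0.471 in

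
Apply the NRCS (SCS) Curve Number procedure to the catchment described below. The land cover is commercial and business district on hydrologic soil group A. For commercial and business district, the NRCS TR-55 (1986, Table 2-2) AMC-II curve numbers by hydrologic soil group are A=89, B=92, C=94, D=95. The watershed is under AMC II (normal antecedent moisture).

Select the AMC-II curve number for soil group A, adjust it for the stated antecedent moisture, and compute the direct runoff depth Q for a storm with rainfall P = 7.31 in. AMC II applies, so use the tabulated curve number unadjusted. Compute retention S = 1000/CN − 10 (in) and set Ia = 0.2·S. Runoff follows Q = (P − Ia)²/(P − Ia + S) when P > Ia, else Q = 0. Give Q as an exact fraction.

NRCS table: commercial and business district, soil group A → CN(II) = 89
CN(II) = 89; AMC II needs no correction.
Retention S: 1000/CN − 10 with CN=89.000 → S = 110/89 ≈ 1.236 in
Ia = 0.2·(110/89) = 22/89 in ≈ 0.247 in
Excess rainfall: 7.310 − 0.247 = 7.063 in; P > Ia so Q > 0
Q = (62859/8900)²/((62859/8900) + 110/89) = (3951253881/79210000)/(73859/8900) = 3951253881/657345100 in ≈ 6.011 in

Q = 3951253881/657345100 in ≈ 6.011 in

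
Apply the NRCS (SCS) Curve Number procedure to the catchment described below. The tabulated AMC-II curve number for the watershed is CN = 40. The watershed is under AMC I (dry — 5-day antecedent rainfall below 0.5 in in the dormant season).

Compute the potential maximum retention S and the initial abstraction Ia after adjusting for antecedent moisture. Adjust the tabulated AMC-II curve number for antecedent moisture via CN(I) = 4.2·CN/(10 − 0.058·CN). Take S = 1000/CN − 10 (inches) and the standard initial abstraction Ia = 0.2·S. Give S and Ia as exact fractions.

S = 250/7 in ≈ 35.714 in; Ia = 50/7 in ≈ 7.143 in

CN(I) from CN(II)=40: (4.2·40)/(10 − 0.058·40) = 175/8 ≈ 21.875
Retention S: 1000/CN − 10 with CN=21.875 → S = 250/7 ≈ 35.714 in
Ia = 0.2S: 0.2·35.714 = 7.143 in (exactly 50/7)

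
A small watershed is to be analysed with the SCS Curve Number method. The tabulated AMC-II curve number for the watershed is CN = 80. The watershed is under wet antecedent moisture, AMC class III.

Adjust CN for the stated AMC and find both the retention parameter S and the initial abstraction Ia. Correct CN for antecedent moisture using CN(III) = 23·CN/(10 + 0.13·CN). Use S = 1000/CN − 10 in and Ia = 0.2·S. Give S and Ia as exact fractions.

S = 25/23 in ≈ 1.087 in; Ia = 5/23 in ≈ 0.217 in

Adjust CN=80 to AMC III: 23·80/(10 + 0.13·80) → 1840 ÷ (102/5) = 4600/51 ≈ 90.196
S = 1000/(4600/51) − 10 = 25/23 in ≈ 1.087 in
Ia = 0.2S: 0.2·1.087 = 0.217 in (exactly 5/23)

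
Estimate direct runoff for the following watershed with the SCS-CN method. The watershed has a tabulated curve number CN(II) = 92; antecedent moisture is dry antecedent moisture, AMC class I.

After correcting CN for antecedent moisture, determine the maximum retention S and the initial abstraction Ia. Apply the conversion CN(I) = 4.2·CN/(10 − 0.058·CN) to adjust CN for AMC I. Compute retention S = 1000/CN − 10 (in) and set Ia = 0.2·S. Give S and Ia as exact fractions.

CN(I) from CN(II)=92: (4.2·92)/(10 − 0.058·92) = 48300/583 ≈ 82.847
Max retention: S = 1000/(48300/583) − 10 = 1000/483 in (≈ 2.070 in)
Ia = 0.2S: 0.2·2.070 = 0.414 in (exactly 200/483)

S = 1000/483 in ≈ 2.070 in; Ia = 200/483 in ≈ 0.414 in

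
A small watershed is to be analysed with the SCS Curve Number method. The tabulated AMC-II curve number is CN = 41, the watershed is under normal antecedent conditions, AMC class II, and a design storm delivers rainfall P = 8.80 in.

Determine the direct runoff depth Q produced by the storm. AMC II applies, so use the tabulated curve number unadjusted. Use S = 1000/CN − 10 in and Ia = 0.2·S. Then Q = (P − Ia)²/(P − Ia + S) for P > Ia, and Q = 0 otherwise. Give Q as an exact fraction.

Average conditions: CN = 41 (no AMC adjustment).
S = 1000/41 − 10 = 590/41 in ≈ 14.390 in
Initial abstraction Ia = S/5 = (590/41)/5 = 118/41 ≈ 2.878 in
Since P=8.800 > Ia=2.878: effective rainfall P−Ia = 1214/205 in
Q: (1214/205)² ÷ (4164/205) = 368449/213405 in (≈ 1.727 in)

Q = 368449/213405 in ≈ 1.727 in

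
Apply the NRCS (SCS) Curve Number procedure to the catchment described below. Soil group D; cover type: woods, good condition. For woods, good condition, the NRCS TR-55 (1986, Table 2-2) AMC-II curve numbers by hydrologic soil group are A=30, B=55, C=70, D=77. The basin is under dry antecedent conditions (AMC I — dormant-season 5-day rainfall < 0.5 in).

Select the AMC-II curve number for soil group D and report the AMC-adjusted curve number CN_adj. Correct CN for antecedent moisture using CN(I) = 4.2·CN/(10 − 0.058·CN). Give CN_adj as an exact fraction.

NRCS table: woods, good condition, soil group D → CN(II) = 77
Dry (AMC I): CN(I) = 4.2·77/(10 − 0.058·77) = (1617/5)/(2767/500) = 161700/2767 ≈ 58.439

CN_adj = 161700/2767 ≈ 58.439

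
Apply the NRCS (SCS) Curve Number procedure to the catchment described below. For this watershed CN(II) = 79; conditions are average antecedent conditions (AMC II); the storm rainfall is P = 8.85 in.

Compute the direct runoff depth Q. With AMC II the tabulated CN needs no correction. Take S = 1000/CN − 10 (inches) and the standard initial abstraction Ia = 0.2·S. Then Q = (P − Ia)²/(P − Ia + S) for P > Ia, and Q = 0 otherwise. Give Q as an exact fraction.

Average conditions: CN = 79 (no AMC adjustment).
Max retention: S = 1000/79 − 10 = 210/79 in (≈ 2.658 in)
Ia = 0.2·(210/79) = 42/79 in ≈ 0.532 in
P − Ia = 8.850 − 0.532 = 13143/1580 ≈ 8.318 in (> 0, runoff occurs)
Q = (13143/1580)²/((13143/1580) + 210/79) = (172738449/2496400)/(17343/1580) = 19193161/3044660 in ≈ 6.304 in

Q = 19193161/3044660 in ≈ 6.304 in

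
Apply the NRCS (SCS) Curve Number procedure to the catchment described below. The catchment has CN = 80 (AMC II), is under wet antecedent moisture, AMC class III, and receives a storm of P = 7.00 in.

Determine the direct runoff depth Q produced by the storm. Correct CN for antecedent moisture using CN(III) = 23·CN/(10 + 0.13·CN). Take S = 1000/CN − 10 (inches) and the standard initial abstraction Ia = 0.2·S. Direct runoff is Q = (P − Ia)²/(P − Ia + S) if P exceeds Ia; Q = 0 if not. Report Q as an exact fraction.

CN(III) from CN(II)=80: (23·80)/(10 + 0.13·80) = 4600/51 ≈ 90.196
S = 1000/(4600/51) − 10 = 25/23 in ≈ 1.087 in
Ia = 0.2S: 0.2·1.087 = 0.217 in (exactly 5/23)
Since P=7.000 > Ia=0.217: effective rainfall P−Ia = 156/23 in
Runoff Q = (P−Ia)²/(P−Ia+S) = (6.783)²/(6.783+1.087) = 24336/4163 ≈ 5.846 in

Q = 24336/4163 in ≈ 5.846 in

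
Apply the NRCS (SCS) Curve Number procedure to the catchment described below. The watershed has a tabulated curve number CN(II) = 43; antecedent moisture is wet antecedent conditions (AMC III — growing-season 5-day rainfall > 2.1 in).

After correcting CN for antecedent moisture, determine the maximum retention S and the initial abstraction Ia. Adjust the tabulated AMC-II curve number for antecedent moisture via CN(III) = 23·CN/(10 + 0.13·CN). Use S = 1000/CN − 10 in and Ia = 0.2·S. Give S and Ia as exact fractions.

S = 5700/989 in ≈ 5.763 in; Ia = 1140/989 in ≈ 1.153 in

Wet (AMC III): CN(III) = 23·43/(10 + 0.13·43) = 989/(1559/100) = 98900/1559 ≈ 63.438
S = 1000/(98900/1559) − 10 = 5700/989 in ≈ 5.763 in
Ia = 0.2S: 0.2·5.763 = 1.153 in (exactly 1140/989)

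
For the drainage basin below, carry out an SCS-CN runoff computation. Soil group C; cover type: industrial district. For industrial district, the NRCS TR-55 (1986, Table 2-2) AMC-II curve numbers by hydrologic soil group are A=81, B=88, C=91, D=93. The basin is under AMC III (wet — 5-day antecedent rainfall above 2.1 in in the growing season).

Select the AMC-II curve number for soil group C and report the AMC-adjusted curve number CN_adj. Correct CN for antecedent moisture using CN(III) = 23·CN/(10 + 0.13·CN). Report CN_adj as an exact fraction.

CN_adj = 209300/2183 ≈ 95.877

NRCS table: industrial district, soil group C → CN(II) = 91
CN(III) from CN(II)=91: (23·91)/(10 + 0.13·91) = 209300/2183 ≈ 95.877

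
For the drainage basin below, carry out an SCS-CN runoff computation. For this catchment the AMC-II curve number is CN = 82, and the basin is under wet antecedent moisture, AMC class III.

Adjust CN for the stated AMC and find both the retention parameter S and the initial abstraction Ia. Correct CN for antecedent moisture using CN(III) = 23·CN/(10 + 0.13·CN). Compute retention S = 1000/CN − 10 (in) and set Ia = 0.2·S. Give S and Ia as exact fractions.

S = 900/943 in ≈ 0.954 in; Ia = 180/943 in ≈ 0.191 in

Wet (AMC III): CN(III) = 23·82/(10 + 0.13·82) = 1886/(1033/50) = 94300/1033 ≈ 91.288
Max retention: S = 1000/(94300/1033) − 10 = 900/943 in (≈ 0.954 in)
Initial abstraction Ia = S/5 = (900/943)/5 = 180/943 ≈ 0.191 in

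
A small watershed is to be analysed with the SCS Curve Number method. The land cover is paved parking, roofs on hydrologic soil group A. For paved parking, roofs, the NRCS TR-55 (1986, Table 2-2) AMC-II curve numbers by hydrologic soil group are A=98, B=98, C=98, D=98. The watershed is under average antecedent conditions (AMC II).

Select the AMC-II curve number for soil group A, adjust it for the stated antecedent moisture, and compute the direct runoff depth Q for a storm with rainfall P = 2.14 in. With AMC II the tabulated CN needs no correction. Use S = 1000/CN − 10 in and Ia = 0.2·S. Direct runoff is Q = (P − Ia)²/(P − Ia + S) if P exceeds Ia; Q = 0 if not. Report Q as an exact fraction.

NRCS table: paved parking, roofs, soil group A → CN(II) = 98
Average conditions: CN = 98 (no AMC adjustment).
Retention S: 1000/CN − 10 with CN=98.000 → S = 10/49 ≈ 0.204 in
Ia = 0.2S: 0.2·0.204 = 0.041 in (exactly 2/49)
Since P=2.140 > Ia=0.041: effective rainfall P−Ia = 5143/2450 in
Q = (5143/2450)²/((5143/2450) + 10/49) = (26450449/6002500)/(5643/2450) = 26450449/13825350 in ≈ 1.913 in

Q = 26450449/13825350 in ≈ 1.913 in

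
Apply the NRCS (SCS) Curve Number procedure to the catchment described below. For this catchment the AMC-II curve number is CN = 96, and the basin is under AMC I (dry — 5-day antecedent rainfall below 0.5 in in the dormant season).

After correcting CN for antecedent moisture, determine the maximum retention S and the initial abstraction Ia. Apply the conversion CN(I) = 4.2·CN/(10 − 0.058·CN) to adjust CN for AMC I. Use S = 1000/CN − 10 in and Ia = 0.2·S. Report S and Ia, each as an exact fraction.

S = 125/126 in ≈ 0.992 in; Ia = 25/126 in ≈ 0.198 in

Dry (AMC I): CN(I) = 4.2·96/(10 − 0.058·96) = (2016/5)/(554/125) = 25200/277 ≈ 90.975
Max retention: S = 1000/(25200/277) − 10 = 125/126 in (≈ 0.992 in)
Ia = 0.2·(125/126) = 25/126 in ≈ 0.198 in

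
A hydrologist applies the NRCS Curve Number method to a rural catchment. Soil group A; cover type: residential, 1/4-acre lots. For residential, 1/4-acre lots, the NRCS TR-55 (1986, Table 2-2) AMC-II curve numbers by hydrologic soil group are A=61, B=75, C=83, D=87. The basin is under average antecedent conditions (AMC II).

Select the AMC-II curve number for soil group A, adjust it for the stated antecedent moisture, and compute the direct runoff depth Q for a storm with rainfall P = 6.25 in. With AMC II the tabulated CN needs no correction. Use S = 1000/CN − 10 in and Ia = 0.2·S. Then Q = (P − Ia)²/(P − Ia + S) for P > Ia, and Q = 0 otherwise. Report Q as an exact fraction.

Q = 1471369/676612 in ≈ 2.175 in

NRCS table: residential, 1/4-acre lots, soil group A → CN(II) = 61
Average conditions: CN = 61 (no AMC adjustment).
Retention S: 1000/CN − 10 with CN=61.000 → S = 390/61 ≈ 6.393 in
Initial abstraction Ia = S/5 = (390/61)/5 = 78/61 ≈ 1.279 in
Since P=6.250 > Ia=1.279: effective rainfall P−Ia = 1213/244 in
Q: (1213/244)² ÷ (2773/244) = 1471369/676612 in (≈ 2.175 in)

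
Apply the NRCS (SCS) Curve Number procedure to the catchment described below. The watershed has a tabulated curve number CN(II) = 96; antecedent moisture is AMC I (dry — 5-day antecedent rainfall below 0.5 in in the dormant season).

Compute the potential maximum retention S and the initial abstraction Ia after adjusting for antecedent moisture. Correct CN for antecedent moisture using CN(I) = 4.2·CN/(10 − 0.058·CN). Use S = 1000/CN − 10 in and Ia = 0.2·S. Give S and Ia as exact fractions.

Adjust CN=96 to AMC I: 4.2·96/(10 − 0.058·96) → (2016/5) ÷ (554/125) = 25200/277 ≈ 90.975
Max retention: S = 1000/(25200/277) − 10 = 125/126 in (≈ 0.992 in)
Ia = 0.2S: 0.2·0.992 = 0.198 in (exactly 25/126)

S = 125/126 in ≈ 0.992 in; Ia = 25/126 in ≈ 0.198 in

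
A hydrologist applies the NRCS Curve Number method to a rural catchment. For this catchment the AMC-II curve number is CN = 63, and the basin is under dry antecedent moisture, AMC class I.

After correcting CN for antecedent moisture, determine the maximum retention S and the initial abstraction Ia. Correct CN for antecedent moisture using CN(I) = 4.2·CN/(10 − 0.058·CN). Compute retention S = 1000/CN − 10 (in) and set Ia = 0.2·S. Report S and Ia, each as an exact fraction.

Adjust CN=63 to AMC I: 4.2·63/(10 − 0.058·63) → (1323/5) ÷ (3173/500) = 132300/3173 ≈ 41.696
Max retention: S = 1000/(132300/3173) − 10 = 18500/1323 in (≈ 13.983 in)
Ia = 0.2S: 0.2·13.983 = 2.797 in (exactly 3700/1323)

S = 18500/1323 in ≈ 13.983 in; Ia = 3700/1323 in ≈ 2.797 in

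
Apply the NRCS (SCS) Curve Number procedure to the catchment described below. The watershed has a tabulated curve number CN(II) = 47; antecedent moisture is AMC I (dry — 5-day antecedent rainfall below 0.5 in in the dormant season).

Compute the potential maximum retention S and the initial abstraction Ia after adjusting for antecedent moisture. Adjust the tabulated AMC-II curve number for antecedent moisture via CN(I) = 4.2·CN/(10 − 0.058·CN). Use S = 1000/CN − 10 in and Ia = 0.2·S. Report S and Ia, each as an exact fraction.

Dry (AMC I): CN(I) = 4.2·47/(10 − 0.058·47) = (987/5)/(3637/500) = 98700/3637 ≈ 27.138
Max retention: S = 1000/(98700/3637) − 10 = 26500/987 in (≈ 26.849 in)
Ia = 0.2S: 0.2·26.849 = 5.370 in (exactly 5300/987)

S = 26500/987 in ≈ 26.849 in; Ia = 5300/987 in ≈ 5.370 in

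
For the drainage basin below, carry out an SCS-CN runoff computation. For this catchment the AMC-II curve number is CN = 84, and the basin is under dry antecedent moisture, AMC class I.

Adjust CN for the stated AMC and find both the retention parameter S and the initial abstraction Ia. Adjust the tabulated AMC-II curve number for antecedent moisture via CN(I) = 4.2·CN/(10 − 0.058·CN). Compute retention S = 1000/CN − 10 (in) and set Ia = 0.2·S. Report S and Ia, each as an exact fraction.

CN(I) from CN(II)=84: (4.2·84)/(10 − 0.058·84) = 44100/641 ≈ 68.799
Retention S: 1000/CN − 10 with CN=68.799 → S = 2000/441 ≈ 4.535 in
Ia = 0.2·(2000/441) = 400/441 in ≈ 0.907 in

S = 2000/441 in ≈ 4.535 in; Ia = 400/441 in ≈ 0.907 in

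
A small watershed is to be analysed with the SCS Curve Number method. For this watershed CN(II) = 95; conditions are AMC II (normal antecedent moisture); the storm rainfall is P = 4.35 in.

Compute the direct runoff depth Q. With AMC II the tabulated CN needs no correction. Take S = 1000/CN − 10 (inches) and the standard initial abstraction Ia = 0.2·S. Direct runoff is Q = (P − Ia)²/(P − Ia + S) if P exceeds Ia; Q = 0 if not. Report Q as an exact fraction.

Q = 2601769/688940 in ≈ 3.776 in

CN(II) = 95; AMC II needs no correction.
Max retention: S = 1000/95 − 10 = 10/19 in (≈ 0.526 in)
Initial abstraction Ia = S/5 = (10/19)/5 = 2/19 ≈ 0.105 in
Since P=4.350 > Ia=0.105: effective rainfall P−Ia = 1613/380 in
Q: (1613/380)² ÷ (1813/380) = 2601769/688940 in (≈ 3.776 in)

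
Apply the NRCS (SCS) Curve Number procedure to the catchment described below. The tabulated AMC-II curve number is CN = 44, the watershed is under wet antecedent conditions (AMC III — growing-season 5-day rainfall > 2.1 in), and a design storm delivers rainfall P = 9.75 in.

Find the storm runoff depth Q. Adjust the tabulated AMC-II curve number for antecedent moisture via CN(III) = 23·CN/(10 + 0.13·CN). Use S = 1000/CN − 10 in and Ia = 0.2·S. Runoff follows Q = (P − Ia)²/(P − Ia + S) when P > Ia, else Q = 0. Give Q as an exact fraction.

Q = 76510009/14519164 in ≈ 5.270 in

Adjust CN=44 to AMC III: 23·44/(10 + 0.13·44) → 1012 ÷ (393/25) = 25300/393 ≈ 64.377
Retention S: 1000/CN − 10 with CN=64.377 → S = 1400/253 ≈ 5.534 in
Ia = 0.2·(1400/253) = 280/253 in ≈ 1.107 in
Excess rainfall: 9.750 − 1.107 = 8.643 in; P > Ia so Q > 0
Q = (8747/1012)²/((8747/1012) + 1400/253) = (76510009/1024144)/(14347/1012) = 76510009/14519164 in ≈ 5.270 in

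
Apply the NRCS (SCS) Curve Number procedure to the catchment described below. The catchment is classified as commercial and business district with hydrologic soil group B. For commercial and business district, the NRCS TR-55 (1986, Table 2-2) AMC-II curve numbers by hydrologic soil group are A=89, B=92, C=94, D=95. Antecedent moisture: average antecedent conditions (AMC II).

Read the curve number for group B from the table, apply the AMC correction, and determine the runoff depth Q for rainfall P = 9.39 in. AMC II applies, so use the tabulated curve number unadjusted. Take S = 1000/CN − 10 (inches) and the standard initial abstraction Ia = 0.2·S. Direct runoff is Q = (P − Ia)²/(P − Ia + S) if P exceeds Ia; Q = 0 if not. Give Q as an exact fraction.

NRCS table: commercial and business district, soil group B → CN(II) = 92
CN(II) = 92; AMC II needs no correction.
S = 1000/92 − 10 = 20/23 in ≈ 0.870 in
Initial abstraction Ia = S/5 = (20/23)/5 = 4/23 ≈ 0.174 in
P − Ia = 9.390 − 0.174 = 21197/2300 ≈ 9.216 in (> 0, runoff occurs)
Runoff Q = (P−Ia)²/(P−Ia+S) = (9.216)²/(9.216+0.870) = 449312809/53353100 ≈ 8.421 in

Q = 449312809/53353100 in ≈ 8.421 in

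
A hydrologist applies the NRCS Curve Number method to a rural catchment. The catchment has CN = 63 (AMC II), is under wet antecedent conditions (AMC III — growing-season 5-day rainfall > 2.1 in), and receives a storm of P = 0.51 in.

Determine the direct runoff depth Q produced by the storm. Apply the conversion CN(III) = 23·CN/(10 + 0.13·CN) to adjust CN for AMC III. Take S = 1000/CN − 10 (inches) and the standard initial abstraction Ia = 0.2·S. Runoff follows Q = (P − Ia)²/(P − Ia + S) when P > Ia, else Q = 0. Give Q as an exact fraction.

Wet (AMC III): CN(III) = 23·63/(10 + 0.13·63) = 1449/(1819/100) = 144900/1819 ≈ 79.659
Retention S: 1000/CN − 10 with CN=79.659 → S = 3700/1449 ≈ 2.553 in
Ia = 0.2·(3700/1449) = 740/1449 in ≈ 0.511 in
P = 0.510 ≤ Ia = 0.511 in: entire storm abstracted, Q = 0.

Q = 0 in ≈ 0.000 in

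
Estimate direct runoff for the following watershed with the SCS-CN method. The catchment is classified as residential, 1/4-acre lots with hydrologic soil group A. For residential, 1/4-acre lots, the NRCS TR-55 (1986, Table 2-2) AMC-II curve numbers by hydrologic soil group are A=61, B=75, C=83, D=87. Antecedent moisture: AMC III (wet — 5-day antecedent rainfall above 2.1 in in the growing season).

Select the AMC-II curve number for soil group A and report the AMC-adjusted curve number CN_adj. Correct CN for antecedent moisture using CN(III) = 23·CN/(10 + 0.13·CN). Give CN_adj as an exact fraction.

NRCS table: residential, 1/4-acre lots, soil group A → CN(II) = 61
CN(III) from CN(II)=61: (23·61)/(10 + 0.13·61) = 140300/1793 ≈ 78.249

CN_adj = 140300/1793 ≈ 78.249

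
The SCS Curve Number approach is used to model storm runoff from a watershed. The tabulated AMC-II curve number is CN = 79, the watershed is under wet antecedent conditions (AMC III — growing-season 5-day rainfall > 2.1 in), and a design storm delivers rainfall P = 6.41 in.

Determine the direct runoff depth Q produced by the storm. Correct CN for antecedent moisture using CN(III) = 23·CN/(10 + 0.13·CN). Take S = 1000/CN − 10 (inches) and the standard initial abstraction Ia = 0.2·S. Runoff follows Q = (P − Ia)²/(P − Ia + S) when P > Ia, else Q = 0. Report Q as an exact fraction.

CN(III) from CN(II)=79: (23·79)/(10 + 0.13·79) = 181700/2027 ≈ 89.640
Max retention: S = 1000/(181700/2027) − 10 = 2100/1817 in (≈ 1.156 in)
Initial abstraction Ia = S/5 = (2100/1817)/5 = 420/1817 ≈ 0.231 in
Excess rainfall: 6.410 − 0.231 = 6.179 in; P > Ia so Q > 0
Runoff Q = (P−Ia)²/(P−Ia+S) = (6.179)²/(6.179+1.156) = 1260448553809/242151044900 ≈ 5.205 in

Q = 1260448553809/242151044900 in ≈ 5.205 in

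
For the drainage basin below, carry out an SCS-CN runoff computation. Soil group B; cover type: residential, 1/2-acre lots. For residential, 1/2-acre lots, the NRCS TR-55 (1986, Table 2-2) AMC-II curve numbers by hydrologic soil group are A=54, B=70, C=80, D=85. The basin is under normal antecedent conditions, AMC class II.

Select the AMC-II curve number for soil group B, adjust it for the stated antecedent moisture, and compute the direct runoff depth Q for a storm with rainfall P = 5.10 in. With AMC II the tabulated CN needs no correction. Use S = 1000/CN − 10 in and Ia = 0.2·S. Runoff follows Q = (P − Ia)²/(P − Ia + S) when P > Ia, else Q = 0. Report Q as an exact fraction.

Q = 29403/13930 in ≈ 2.111 in

NRCS table: residential, 1/2-acre lots, soil group B → CN(II) = 70
AMC II — tabulated CN = 70 applies directly.
S = 1000/70 − 10 = 30/7 in ≈ 4.286 in
Ia = 0.2·(30/7) = 6/7 in ≈ 0.857 in
P − Ia = 5.100 − 0.857 = 297/70 ≈ 4.243 in (> 0, runoff occurs)
Runoff Q = (P−Ia)²/(P−Ia+S) = (4.243)²/(4.243+4.286) = 29403/13930 ≈ 2.111 in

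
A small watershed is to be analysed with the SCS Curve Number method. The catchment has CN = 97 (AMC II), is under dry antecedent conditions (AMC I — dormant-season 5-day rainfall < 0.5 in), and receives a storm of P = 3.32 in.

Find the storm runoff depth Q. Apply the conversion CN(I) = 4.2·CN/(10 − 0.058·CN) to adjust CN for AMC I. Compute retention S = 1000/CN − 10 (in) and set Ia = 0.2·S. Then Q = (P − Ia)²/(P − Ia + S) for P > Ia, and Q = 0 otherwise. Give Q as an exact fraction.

Q = 2900576449/1126410075 in ≈ 2.575 in

CN(I) from CN(II)=97: (4.2·97)/(10 − 0.058·97) = 67900/729 ≈ 93.141
S = 1000/(67900/729) − 10 = 500/679 in ≈ 0.736 in
Ia = 0.2·(500/679) = 100/679 in ≈ 0.147 in
P − Ia = 3.320 − 0.147 = 53857/16975 ≈ 3.173 in (> 0, runoff occurs)
Q = (53857/16975)²/((53857/16975) + 500/679) = (2900576449/288150625)/(66357/16975) = 2900576449/1126410075 in ≈ 2.575 in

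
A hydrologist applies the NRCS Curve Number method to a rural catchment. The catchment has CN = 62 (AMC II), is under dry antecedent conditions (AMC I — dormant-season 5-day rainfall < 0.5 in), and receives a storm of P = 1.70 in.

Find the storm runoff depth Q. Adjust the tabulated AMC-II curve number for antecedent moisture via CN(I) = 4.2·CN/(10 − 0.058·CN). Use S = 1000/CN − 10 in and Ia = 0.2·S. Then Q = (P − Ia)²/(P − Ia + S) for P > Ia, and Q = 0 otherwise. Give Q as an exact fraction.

CN(I) from CN(II)=62: (4.2·62)/(10 − 0.058·62) = 65100/1601 ≈ 40.662
Max retention: S = 1000/(65100/1601) − 10 = 9500/651 in (≈ 14.593 in)
Ia = 0.2·(9500/651) = 1900/651 in ≈ 2.919 in
P = 1.700 ≤ Ia = 2.919 in: entire storm abstracted, Q = 0.

Q = 0 in ≈ 0.000 in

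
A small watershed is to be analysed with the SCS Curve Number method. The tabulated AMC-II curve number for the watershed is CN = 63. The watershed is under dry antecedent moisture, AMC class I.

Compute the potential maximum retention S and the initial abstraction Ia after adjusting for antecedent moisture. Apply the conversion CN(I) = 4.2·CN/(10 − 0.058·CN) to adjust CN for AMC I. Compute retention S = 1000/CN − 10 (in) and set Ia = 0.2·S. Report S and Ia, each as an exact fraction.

CN(I) from CN(II)=63: (4.2·63)/(10 − 0.058·63) = 132300/3173 ≈ 41.696
Retention S: 1000/CN − 10 with CN=41.696 → S = 18500/1323 ≈ 13.983 in
Ia = 0.2·(18500/1323) = 3700/1323 in ≈ 2.797 in

S = 18500/1323 in ≈ 13.983 in; Ia = 3700/1323 in ≈ 2.797 in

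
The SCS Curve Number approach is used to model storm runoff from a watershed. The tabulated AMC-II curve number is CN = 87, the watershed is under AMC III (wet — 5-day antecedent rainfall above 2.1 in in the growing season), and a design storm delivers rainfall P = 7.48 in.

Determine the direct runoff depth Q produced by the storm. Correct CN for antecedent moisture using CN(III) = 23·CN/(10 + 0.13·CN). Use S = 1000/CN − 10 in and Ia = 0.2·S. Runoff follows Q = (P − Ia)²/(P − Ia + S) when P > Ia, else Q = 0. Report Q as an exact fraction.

CN(III) from CN(II)=87: (23·87)/(10 + 0.13·87) = 200100/2131 ≈ 93.900
S = 1000/(200100/2131) − 10 = 1300/2001 in ≈ 0.650 in
Ia = 0.2S: 0.2·0.650 = 0.130 in (exactly 260/2001)
Excess rainfall: 7.480 − 0.130 = 7.350 in; P > Ia so Q > 0
Q: (367687/50025)² ÷ (400187/50025) = 135193729969/20019354675 in (≈ 6.753 in)

Q = 135193729969/20019354675 in ≈ 6.753 in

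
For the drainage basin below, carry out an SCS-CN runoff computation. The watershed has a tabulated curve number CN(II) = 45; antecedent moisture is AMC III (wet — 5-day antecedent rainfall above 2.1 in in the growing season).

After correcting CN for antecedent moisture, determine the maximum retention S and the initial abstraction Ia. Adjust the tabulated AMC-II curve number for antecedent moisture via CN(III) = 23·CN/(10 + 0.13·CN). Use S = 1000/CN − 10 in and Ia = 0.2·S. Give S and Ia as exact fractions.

Wet (AMC III): CN(III) = 23·45/(10 + 0.13·45) = 1035/(317/20) = 20700/317 ≈ 65.300
Retention S: 1000/CN − 10 with CN=65.300 → S = 1100/207 ≈ 5.314 in
Initial abstraction Ia = S/5 = (1100/207)/5 = 220/207 ≈ 1.063 in

S = 1100/207 in ≈ 5.314 in; Ia = 220/207 in ≈ 1.063 in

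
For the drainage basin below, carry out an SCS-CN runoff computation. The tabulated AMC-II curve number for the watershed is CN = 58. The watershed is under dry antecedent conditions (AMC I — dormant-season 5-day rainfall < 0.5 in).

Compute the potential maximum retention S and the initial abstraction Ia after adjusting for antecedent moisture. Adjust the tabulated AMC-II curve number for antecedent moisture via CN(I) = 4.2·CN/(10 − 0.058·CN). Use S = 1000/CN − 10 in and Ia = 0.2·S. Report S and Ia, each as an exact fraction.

Adjust CN=58 to AMC I: 4.2·58/(10 − 0.058·58) → (1218/5) ÷ (1659/250) = 2900/79 ≈ 36.709
Max retention: S = 1000/(2900/79) − 10 = 500/29 in (≈ 17.241 in)
Ia = 0.2S: 0.2·17.241 = 3.448 in (exactly 100/29)

S = 500/29 in ≈ 17.241 in; Ia = 100/29 in ≈ 3.448 in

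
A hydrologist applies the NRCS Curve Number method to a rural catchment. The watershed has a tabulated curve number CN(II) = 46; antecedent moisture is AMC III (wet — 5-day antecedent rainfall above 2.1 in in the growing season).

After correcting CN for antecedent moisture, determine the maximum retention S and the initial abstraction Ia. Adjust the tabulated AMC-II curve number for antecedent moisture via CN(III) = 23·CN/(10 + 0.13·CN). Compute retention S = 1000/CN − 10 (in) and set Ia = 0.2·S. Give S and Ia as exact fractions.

CN(III) from CN(II)=46: (23·46)/(10 + 0.13·46) = 52900/799 ≈ 66.208
Max retention: S = 1000/(52900/799) − 10 = 2700/529 in (≈ 5.104 in)
Ia = 0.2·(2700/529) = 540/529 in ≈ 1.021 in

S = 2700/529 in ≈ 5.104 in; Ia = 540/529 in ≈ 1.021 in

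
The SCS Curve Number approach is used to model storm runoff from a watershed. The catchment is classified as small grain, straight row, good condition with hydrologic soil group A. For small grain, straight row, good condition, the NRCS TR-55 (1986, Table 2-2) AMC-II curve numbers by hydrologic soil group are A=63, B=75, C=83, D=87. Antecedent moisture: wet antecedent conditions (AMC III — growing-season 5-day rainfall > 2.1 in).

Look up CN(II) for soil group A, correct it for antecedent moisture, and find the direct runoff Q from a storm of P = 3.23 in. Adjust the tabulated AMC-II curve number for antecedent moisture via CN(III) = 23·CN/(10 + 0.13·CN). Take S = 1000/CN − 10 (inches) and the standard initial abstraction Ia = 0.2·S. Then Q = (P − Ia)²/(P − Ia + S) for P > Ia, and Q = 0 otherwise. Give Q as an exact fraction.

NRCS table: small grain, straight row, good condition, soil group A → CN(II) = 63
Adjust CN=63 to AMC III: 23·63/(10 + 0.13·63) → 1449 ÷ (1819/100) = 144900/1819 ≈ 79.659
S = 1000/(144900/1819) − 10 = 3700/1449 in ≈ 2.553 in
Initial abstraction Ia = S/5 = (3700/1449)/5 = 740/1449 ≈ 0.511 in
Since P=3.230 > Ia=0.511: effective rainfall P−Ia = 394027/144900 in
Q = (394027/144900)²/((394027/144900) + 3700/1449) = (155257276729/20996010000)/(764027/144900) = 155257276729/110707512300 in ≈ 1.402 in

Q = 155257276729/110707512300 in ≈ 1.402 in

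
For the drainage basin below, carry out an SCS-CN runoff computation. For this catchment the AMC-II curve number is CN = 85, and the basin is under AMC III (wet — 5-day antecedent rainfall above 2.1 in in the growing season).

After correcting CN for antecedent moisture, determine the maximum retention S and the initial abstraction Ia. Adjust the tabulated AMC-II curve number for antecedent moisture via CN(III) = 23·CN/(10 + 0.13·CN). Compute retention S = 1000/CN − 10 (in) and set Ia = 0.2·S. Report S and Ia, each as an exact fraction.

S = 300/391 in ≈ 0.767 in; Ia = 60/391 in ≈ 0.153 in

CN(III) from CN(II)=85: (23·85)/(10 + 0.13·85) = 39100/421 ≈ 92.874
Max retention: S = 1000/(39100/421) − 10 = 300/391 in (≈ 0.767 in)
Ia = 0.2·(300/391) = 60/391 in ≈ 0.153 in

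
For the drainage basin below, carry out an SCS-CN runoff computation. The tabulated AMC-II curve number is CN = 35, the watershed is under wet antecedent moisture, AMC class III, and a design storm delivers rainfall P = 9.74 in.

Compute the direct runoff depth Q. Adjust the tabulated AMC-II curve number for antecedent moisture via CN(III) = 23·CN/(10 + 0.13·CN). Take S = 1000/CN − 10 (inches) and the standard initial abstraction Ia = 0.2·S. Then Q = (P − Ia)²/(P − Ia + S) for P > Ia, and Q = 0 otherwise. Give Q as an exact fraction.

Adjust CN=35 to AMC III: 23·35/(10 + 0.13·35) → 805 ÷ (291/20) = 16100/291 ≈ 55.326
Retention S: 1000/CN − 10 with CN=55.326 → S = 1300/161 ≈ 8.075 in
Initial abstraction Ia = S/5 = (1300/161)/5 = 260/161 ≈ 1.615 in
Excess rainfall: 9.740 − 1.615 = 8.125 in; P > Ia so Q > 0
Q: (65407/8050)² ÷ (130407/8050) = 4278075649/1049776350 in (≈ 4.075 in)

Q = 4278075649/1049776350 in ≈ 4.075 in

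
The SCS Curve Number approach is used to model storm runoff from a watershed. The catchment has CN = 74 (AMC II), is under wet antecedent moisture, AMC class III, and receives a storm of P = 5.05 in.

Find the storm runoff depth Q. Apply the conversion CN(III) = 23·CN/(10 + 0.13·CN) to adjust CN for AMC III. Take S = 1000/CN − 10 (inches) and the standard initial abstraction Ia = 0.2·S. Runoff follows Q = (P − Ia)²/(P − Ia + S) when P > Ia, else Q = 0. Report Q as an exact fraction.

Q = 6520724001/1816902020 in ≈ 3.589 in

Wet (AMC III): CN(III) = 23·74/(10 + 0.13·74) = 1702/(981/50) = 85100/981 ≈ 86.748
Retention S: 1000/CN − 10 with CN=86.748 → S = 1300/851 ≈ 1.528 in
Ia = 0.2S: 0.2·1.528 = 0.306 in (exactly 260/851)
Since P=5.050 > Ia=0.306: effective rainfall P−Ia = 80751/17020 in
Runoff Q = (P−Ia)²/(P−Ia+S) = (4.744)²/(4.744+1.528) = 6520724001/1816902020 ≈ 3.589 in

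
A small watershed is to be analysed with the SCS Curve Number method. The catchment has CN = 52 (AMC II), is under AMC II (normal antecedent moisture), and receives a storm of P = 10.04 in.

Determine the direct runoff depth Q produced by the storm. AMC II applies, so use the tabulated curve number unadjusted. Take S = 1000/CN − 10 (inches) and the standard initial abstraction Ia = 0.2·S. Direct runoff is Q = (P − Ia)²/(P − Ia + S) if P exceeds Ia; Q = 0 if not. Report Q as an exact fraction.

Q = 7091569/1840475 in ≈ 3.853 in

AMC II — tabulated CN = 52 applies directly.
S = 1000/52 − 10 = 120/13 in ≈ 9.231 in
Initial abstraction Ia = S/5 = (120/13)/5 = 24/13 ≈ 1.846 in
P − Ia = 10.040 − 1.846 = 2663/325 ≈ 8.194 in (> 0, runoff occurs)
Q: (2663/325)² ÷ (5663/325) = 7091569/1840475 in (≈ 3.853 in)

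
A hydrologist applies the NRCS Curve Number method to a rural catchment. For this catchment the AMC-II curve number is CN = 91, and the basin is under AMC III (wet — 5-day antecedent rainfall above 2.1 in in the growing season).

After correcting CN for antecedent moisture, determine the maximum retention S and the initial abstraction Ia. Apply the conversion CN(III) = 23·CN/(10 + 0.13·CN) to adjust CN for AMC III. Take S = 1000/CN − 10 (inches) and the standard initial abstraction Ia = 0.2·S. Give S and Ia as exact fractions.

Wet (AMC III): CN(III) = 23·91/(10 + 0.13·91) = 2093/(2183/100) = 209300/2183 ≈ 95.877
S = 1000/(209300/2183) − 10 = 900/2093 in ≈ 0.430 in
Initial abstraction Ia = S/5 = (900/2093)/5 = 180/2093 ≈ 0.086 in

S = 900/2093 in ≈ 0.430 in; Ia = 180/2093 in ≈ 0.086 in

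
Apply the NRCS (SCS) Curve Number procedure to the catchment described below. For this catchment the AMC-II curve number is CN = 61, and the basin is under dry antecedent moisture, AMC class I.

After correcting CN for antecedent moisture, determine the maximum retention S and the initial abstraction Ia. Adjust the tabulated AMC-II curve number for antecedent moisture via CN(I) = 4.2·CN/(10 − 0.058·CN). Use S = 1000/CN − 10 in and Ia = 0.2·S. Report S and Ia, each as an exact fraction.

S = 6500/427 in ≈ 15.222 in; Ia = 1300/427 in ≈ 3.044 in

Dry (AMC I): CN(I) = 4.2·61/(10 − 0.058·61) = (1281/5)/(3231/500) = 42700/1077 ≈ 39.647
Retention S: 1000/CN − 10 with CN=39.647 → S = 6500/427 ≈ 15.222 in
Ia = 0.2S: 0.2·15.222 = 3.044 in (exactly 1300/427)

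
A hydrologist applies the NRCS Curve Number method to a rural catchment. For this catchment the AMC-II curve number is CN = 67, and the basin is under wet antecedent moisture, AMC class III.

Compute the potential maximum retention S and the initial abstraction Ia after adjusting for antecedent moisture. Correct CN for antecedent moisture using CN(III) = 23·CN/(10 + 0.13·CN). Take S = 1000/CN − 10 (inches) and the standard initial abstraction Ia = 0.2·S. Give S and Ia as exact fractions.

Adjust CN=67 to AMC III: 23·67/(10 + 0.13·67) → 1541 ÷ (1871/100) = 154100/1871 ≈ 82.362
S = 1000/(154100/1871) − 10 = 3300/1541 in ≈ 2.141 in
Initial abstraction Ia = S/5 = (3300/1541)/5 = 660/1541 ≈ 0.428 in

S = 3300/1541 in ≈ 2.141 in; Ia = 660/1541 in ≈ 0.428 in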